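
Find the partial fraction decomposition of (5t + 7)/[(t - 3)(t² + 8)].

At t=3: α = (5·3 + 7)/(3² + 8) = 22/17. β = -α = -22/17, γ = 5 - 3·α = 19/17
Result: (22/17)/(t - 3) - ((22/17)t - 19/17)/(t² + 8)


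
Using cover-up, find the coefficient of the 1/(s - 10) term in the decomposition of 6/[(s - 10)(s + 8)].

Cover (s - 10), set s=10: 6/((s + 8) at s=10) = 6/(18) = 1/3


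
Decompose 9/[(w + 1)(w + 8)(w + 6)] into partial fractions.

Using cover-up method: α = 9/35, β = 9/14, γ = -9/10
Result: (9/35)/(w + 1) + (9/14)/(w + 8) - (9/10)/(w + 6)


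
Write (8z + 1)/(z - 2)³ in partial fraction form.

(8z + 1) = P(z - 2)² + Q(z - 2) + R. At z = 2: R = 8·2 + 1 = 17. Coefficients: P = 0, Q = 8
Result: 8/(z - 2)² + 17/(z - 2)³


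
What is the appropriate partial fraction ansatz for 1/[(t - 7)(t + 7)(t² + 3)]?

Two linear + quadratic: A/(t - 7) + B/(t + 7) + (Ct + D)/(t² + 3)


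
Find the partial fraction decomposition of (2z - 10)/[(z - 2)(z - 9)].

At z=2: A = (2·2 - 10)/(2 - 9) = 6/7. At z=9: B = (2·9 - 10)/(9 - 2) = 8/7
Result: (6/7)/(z - 2) + (8/7)/(z - 9)


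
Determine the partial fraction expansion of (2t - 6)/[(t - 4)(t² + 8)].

At t=4: A = (2·4 - 6)/(4² + 8) = 1/12. B = -A = -1/12, C = 2 - 4·A = 5/3
Result: (1/12)/(t - 4) - ((1/12)t - 5/3)/(t² + 8)


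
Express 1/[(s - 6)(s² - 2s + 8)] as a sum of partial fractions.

Cover-up at s = 6: A = 1/(6² - 2·6 + 8) = 1/32. Then B = -A = -1/32, C = -A·(-2 + 6) = -1/8
Result: (1/32)/(s - 6) - ((1/32)s + 1/8)/(s² - 2s + 8)


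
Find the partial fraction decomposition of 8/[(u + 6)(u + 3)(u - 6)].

Using cover-up method: P = 2/9, Q = -8/27, R = 2/27
Result: (2/9)/(u + 6) - (8/27)/(u + 3) + (2/27)/(u - 6)


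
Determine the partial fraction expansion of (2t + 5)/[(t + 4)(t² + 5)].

At t=-4: P = (2·(-4) + 5)/((-4)² + 5) = -1/7. Q = -P = 1/7, R = 2 - (-4)·P = 10/7
Result: (-1/7)/(t + 4) + ((1/7)t + 10/7)/(t² + 5)


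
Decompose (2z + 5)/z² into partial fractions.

(2z + 5) = Pz + Q. At z = 0: Q = 2·0 + 5 = 5. Coeff of z: P = 2
Result: 2/z + 5/z²


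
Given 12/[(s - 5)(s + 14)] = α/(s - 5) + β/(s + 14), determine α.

Cover-up at s = 5: α = 12/(5 + 14) = 12/19


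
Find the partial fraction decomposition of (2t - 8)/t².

(2t - 8) = Pt + Q. At t = 0: Q = 2·0 - 8 = -8. Coeff of t: P = 2
Result: 2/t - 8/t²


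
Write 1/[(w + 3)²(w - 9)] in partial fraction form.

Cover-up at w=9: R = 1/(9 + 3)² = 1/144. Cover-up at w=-3: Q = 1/(-3 - 9) = -1/12. Comparing w² coeff: P = -R = -1/144
Result: (-1/144)/(w + 3) - (1/12)/(w + 3)² + (1/144)/(w - 9)


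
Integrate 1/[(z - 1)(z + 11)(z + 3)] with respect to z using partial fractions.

Cover-up: α = 1/48, β = 1/96, γ = -1/32. Decomposition: (1/48)/(z - 1) + (1/96)/(z + 11) - (1/32)/(z + 3). Integrate each term: (1/48) ln|(z - 1)| + (1/96) ln|(z + 11)| - (1/32) ln|(z + 3)| + C


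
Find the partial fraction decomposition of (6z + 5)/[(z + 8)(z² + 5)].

At z=-8: A = (6·(-8) + 5)/((-8)² + 5) = -43/69. B = -A = 43/69, C = 6 - (-8)·A = 70/69
Result: (-43/69)/(z + 8) + ((43/69)z + 70/69)/(z² + 5)


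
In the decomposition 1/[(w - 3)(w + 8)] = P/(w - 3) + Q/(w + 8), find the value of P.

Cover-up at w = 3: P = 1/(3 + 8) = 1/11


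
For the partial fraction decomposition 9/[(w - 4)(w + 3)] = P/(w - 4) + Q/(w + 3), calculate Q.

Cover-up at w = -3: Q = 9/(-3 - 4) = -9/7


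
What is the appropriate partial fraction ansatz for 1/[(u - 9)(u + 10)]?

Distinct linear factors: P/(u - 9) + Q/(u + 10)


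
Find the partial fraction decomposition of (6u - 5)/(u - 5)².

(6u - 5) = P(u - 5) + Q. At u = 5: Q = 6·5 - 5 = 25. Coeff of u: P = 6
Result: 6/(u - 5) + 25/(u - 5)²


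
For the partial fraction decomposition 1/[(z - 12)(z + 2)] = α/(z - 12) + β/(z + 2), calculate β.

Cover-up at z = -2: β = 1/(-2 - 12) = -1/14


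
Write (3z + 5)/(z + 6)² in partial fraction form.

(3z + 5) = P(z + 6) + Q. At z = -6: Q = 3·(-6) + 5 = -13. Coeff of z: P = 3
Result: 3/(z + 6) - 13/(z + 6)²


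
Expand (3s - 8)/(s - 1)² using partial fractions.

(3s - 8) = α(s - 1) + β. At s = 1: β = 3·1 - 8 = -5. Coeff of s: α = 3
Result: 3/(s - 1) - 5/(s - 1)²


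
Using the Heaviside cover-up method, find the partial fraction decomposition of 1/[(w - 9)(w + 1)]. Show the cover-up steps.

Cover (w - 9): set w=9, get P = 1/(9 + 1) = 1/10. Cover (w + 1): set w=-1, get Q = 1/(-1 - 9) = -1/10.
Result: (1/10)/(w - 9) - (1/10)/(w + 1)


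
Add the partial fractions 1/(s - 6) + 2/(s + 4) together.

Common denominator (s - 6)(s + 4). Numerator: 1(s + 4) + 2(s - 6) = (s + 4) + (2s - 12) = 3s - 8
Result: (3s - 8)/[(s - 6)(s + 4)]


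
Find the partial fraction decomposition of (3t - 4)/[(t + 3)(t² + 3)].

At t=-3: α = (3·(-3) - 4)/((-3)² + 3) = -13/12. β = -α = 13/12, γ = 3 - (-3)·α = -1/4
Result: (-13/12)/(t + 3) + ((13/12)t - 1/4)/(t² + 3)


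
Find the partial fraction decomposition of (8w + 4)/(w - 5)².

(8w + 4) = P(w - 5) + Q. At w = 5: Q = 8·5 + 4 = 44. Coeff of w: P = 8
Result: 8/(w - 5) + 44/(w - 5)²


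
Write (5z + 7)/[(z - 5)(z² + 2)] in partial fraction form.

At z=5: P = (5·5 + 7)/(5² + 2) = 32/27. Q = -P = -32/27, R = 5 - 5·P = -25/27
Result: (32/27)/(z - 5) - ((32/27)z + 25/27)/(z² + 2)


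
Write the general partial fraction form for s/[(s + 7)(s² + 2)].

Linear + irreducible quadratic: P/(s + 7) + (Qs + R)/(s² + 2)


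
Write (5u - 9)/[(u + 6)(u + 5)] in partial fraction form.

At u=-6: A = (5·(-6) - 9)/(-6 + 5) = 39. At u=-5: B = (5·(-5) - 9)/(-5 + 6) = -34
Result: 39/(u + 6) - 34/(u + 5)


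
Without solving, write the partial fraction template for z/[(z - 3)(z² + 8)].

Linear + irreducible quadratic: A/(z - 3) + (Bz + C)/(z² + 8)


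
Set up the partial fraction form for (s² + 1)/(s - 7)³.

Repeated linear factor (power 3): P/(s - 7) + Q/(s - 7)² + R/(s - 7)³


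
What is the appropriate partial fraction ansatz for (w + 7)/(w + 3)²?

Repeated linear factor: α/(w + 3) + β/(w + 3)²


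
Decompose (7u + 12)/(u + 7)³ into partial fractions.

(7u + 12) = α(u + 7)² + β(u + 7) + γ. At u = -7: γ = 7·(-7) + 12 = -37. Coefficients: α = 0, β = 7
Result: 7/(u + 7)² - 37/(u + 7)³


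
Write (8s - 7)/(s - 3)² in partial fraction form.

(8s - 7) = α(s - 3) + β. At s = 3: β = 8·3 - 7 = 17. Coeff of s: α = 8
Result: 8/(s - 3) + 17/(s - 3)²


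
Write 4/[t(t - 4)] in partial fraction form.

4/t(t - 4) = α/t + β/(t - 4). α = 4/(0 - 4) = -1, β = 4/(4 - 0) = 1
Result: -1/t + 1/(t - 4)


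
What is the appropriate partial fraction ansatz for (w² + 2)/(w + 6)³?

Repeated linear factor (power 3): A/(w + 6) + B/(w + 6)² + C/(w + 6)³


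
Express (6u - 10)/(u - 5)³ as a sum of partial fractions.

(6u - 10) = P(u - 5)² + Q(u - 5) + R. At u = 5: R = 6·5 - 10 = 20. Coefficients: P = 0, Q = 6
Result: 6/(u - 5)² + 20/(u - 5)³


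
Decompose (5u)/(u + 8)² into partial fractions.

(5u) = A(u + 8) + B. At u = -8: B = 5·(-8) + 0 = -40. Coeff of u: A = 5
Result: 5/(u + 8) - 40/(u + 8)²


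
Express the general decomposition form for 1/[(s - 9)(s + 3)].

Distinct linear factors: A/(s - 9) + B/(s + 3)


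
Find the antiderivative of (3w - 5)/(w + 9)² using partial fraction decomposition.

Decompose: P = 3, Q = 3·(-9) - 5 = -32, so (3w - 5)/(w + 9)² = 3/(w + 9) - 32/(w + 9)². Integrate: ∫ P/(w + 9) dw = 3 ln|(w + 9)|; ∫ Q/(w + 9)² dw = 32/(w + 9). Sum: 3 ln|(w + 9)| + 32/(w + 9) + C


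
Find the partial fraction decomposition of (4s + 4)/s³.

(4s + 4) = Ps² + Qs + R. At s = 0: R = 4·0 + 4 = 4. Coefficients: P = 0, Q = 4
Result: 4/s² + 4/s³


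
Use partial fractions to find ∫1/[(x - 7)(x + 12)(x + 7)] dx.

Cover-up: α = 1/266, β = 1/95, γ = -1/70. Decomposition: (1/266)/(x - 7) + (1/95)/(x + 12) - (1/70)/(x + 7). Integrate each term: (1/266) ln|(x - 7)| + (1/95) ln|(x + 12)| - (1/70) ln|(x + 7)| + C


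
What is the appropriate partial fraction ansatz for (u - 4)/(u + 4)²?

Repeated linear factor: α/(u + 4) + β/(u + 4)²


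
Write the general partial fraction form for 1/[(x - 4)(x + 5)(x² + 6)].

Two linear + quadratic: P/(x - 4) + Q/(x + 5) + (Rx + S)/(x² + 6)


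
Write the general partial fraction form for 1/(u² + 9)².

Repeated quadratic factor: (αu + β)/(u² + 9) + (γu + δ)/(u² + 9)²


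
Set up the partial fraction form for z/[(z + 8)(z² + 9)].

Linear + irreducible quadratic: P/(z + 8) + (Qz + R)/(z² + 9)


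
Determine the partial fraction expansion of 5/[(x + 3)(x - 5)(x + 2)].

Using cover-up method: P = 5/8, Q = 5/56, R = -5/7
Result: (5/8)/(x + 3) + (5/56)/(x - 5) - (5/7)/(x + 2)


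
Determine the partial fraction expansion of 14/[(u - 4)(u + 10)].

14/(u - 4)(u + 10) = A/(u - 4) + B/(u + 10). A = 14/(4 + 10) = 1, B = 14/(-10 - 4) = -1
Result: 1/(u - 4) - 1/(u + 10)


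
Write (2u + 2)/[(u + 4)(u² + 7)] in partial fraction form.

At u=-4: A = (2·(-4) + 2)/((-4)² + 7) = -6/23. B = -A = 6/23, C = 2 - (-4)·A = 22/23
Result: (-6/23)/(u + 4) + ((6/23)u + 22/23)/(u² + 7)


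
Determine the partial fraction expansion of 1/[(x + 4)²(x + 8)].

Cover-up at x=-8: C = 1/(-8 + 4)² = 1/16. Cover-up at x=-4: B = 1/(-4 + 8) = 1/4. Comparing x² coeff: A = -C = -1/16
Result: (-1/16)/(x + 4) + (1/4)/(x + 4)² + (1/16)/(x + 8)


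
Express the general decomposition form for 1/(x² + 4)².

Repeated quadratic factor: (Ax + B)/(x² + 4) + (Cx + D)/(x² + 4)²


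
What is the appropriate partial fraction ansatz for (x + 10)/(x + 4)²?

Repeated linear factor: P/(x + 4) + Q/(x + 4)²


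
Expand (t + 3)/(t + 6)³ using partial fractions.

(t + 3) = A(t + 6)² + B(t + 6) + C. At t = -6: C = 1·(-6) + 3 = -3. Coefficients: A = 0, B = 1
Result: 1/(t + 6)² - 3/(t + 6)³


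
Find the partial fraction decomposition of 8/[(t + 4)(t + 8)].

8/(t + 4)(t + 8) = A/(t + 4) + B/(t + 8). A = 8/(-4 + 8) = 2, B = 8/(-8 + 4) = -2
Result: 2/(t + 4) - 2/(t + 8)


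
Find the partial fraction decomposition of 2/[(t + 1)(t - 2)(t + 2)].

Using cover-up method: A = -2/3, B = 1/6, C = 1/2
Result: (-2/3)/(t + 1) + (1/6)/(t - 2) + (1/2)/(t + 2)


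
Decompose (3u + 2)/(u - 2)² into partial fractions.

(3u + 2) = α(u - 2) + β. At u = 2: β = 3·2 + 2 = 8. Coeff of u: α = 3
Result: 3/(u - 2) + 8/(u - 2)²


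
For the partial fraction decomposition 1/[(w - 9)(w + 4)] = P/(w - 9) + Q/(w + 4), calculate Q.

Cover-up at w = -4: Q = 1/(-4 - 9) = -1/13


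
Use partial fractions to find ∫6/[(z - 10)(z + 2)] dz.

Decompose: 6/[(z - 10)(z + 2)] = (1/2)/(z - 10) - (1/2)/(z + 2). Integrate each term: (1/2) ln|(z - 10)| - (1/2) ln|(z + 2)| + C


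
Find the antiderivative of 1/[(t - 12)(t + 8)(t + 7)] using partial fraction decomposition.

Cover-up: α = 1/380, β = 1/20, γ = -1/19. Decomposition: (1/380)/(t - 12) + (1/20)/(t + 8) - (1/19)/(t + 7). Integrate each term: (1/380) ln|(t - 12)| + (1/20) ln|(t + 8)| - (1/19) ln|(t + 7)| + C


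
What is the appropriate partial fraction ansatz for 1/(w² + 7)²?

Repeated quadratic factor: (αw + β)/(w² + 7) + (γw + δ)/(w² + 7)²


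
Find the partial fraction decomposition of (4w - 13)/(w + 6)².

(4w - 13) = A(w + 6) + B. At w = -6: B = 4·(-6) - 13 = -37. Coeff of w: A = 4
Result: 4/(w + 6) - 37/(w + 6)²


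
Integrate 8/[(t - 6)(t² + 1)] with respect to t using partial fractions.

Cover-up at t=6: P = 8/(6²+1) = 8/37. Coeff matching: Q = -8/37, R = -48/37. Decomposition: (8/37)/(t - 6) - ((8/37)t + 48/37)/(t² + 1). Integrate: linear → ln, quadratic → (1/2)ln + arctan: (8/37) ln|(t - 6)| - (4/37) ln(t² + 1) - (48/37) arctan(t) + C


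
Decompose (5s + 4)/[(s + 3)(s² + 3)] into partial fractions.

At s=-3: A = (5·(-3) + 4)/((-3)² + 3) = -11/12. B = -A = 11/12, C = 5 - (-3)·A = 9/4
Result: (-11/12)/(s + 3) + ((11/12)s + 9/4)/(s² + 3)


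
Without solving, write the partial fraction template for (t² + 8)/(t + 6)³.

Repeated linear factor (power 3): α/(t + 6) + β/(t + 6)² + γ/(t + 6)³


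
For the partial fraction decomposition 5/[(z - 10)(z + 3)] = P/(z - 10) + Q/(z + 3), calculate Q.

Cover-up at z = -3: Q = 5/(-3 - 10) = -5/13


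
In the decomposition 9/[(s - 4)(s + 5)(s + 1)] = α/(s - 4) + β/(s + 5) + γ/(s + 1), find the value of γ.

Cover-up at s = -1: γ = 9/[(-1 - 4)(-1 + 5)] = 9/[(-5)(4)] = -9/20


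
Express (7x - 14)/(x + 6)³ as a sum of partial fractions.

(7x - 14) = A(x + 6)² + B(x + 6) + C. At x = -6: C = 7·(-6) - 14 = -56. Coefficients: A = 0, B = 7
Result: 7/(x + 6)² - 56/(x + 6)³


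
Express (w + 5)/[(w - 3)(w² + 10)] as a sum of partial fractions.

At w=3: A = (1·3 + 5)/(3² + 10) = 8/19. B = -A = -8/19, C = 1 - 3·A = -5/19
Result: (8/19)/(w - 3) - ((8/19)w + 5/19)/(w² + 10)


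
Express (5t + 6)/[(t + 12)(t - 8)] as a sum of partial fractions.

At t=-12: P = (5·(-12) + 6)/(-12 - 8) = 27/10. At t=8: Q = (5·8 + 6)/(8 + 12) = 23/10
Result: (27/10)/(t + 12) + (23/10)/(t - 8)


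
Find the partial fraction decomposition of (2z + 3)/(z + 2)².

(2z + 3) = P(z + 2) + Q. At z = -2: Q = 2·(-2) + 3 = -1. Coeff of z: P = 2
Result: 2/(z + 2) - 1/(z + 2)²


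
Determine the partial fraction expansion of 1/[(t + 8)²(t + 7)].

Cover-up at t=-7: C = 1/(-7 + 8)² = 1. Cover-up at t=-8: B = 1/(-8 + 7) = -1. Comparing t² coeff: A = -C = -1
Result: -1/(t + 8) - 1/(t + 8)² + 1/(t + 7)


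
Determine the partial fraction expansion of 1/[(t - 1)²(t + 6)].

Cover-up at t=-6: γ = 1/(-6 - 1)² = 1/49. Cover-up at t=1: β = 1/(1 + 6) = 1/7. Comparing t² coeff: α = -γ = -1/49
Result: (-1/49)/(t - 1) + (1/7)/(t - 1)² + (1/49)/(t + 6)


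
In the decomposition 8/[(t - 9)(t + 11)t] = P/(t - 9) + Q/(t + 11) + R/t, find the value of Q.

Cover-up at t = -11: Q = 8/[(-11 - 9)(-11 - 0)] = 8/[(-20)(-11)] = 8/220 = 2/55


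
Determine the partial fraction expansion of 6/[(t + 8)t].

6/(t + 8)t = P/(t + 8) + Q/t. P = 6/(-8 - 0) = -3/4, Q = 6/(0 + 8) = 3/4
Result: (-3/4)/(t + 8) + (3/4)/t


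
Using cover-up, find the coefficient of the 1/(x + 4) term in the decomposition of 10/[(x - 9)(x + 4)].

Cover (x + 4), set x=-4: 10/((x - 9) at x=-4) = 10/(-13) = -10/13


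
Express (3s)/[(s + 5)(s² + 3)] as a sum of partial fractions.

At s=-5: α = (3·(-5) + 0)/((-5)² + 3) = -15/28. β = -α = 15/28, γ = 3 - (-5)·α = 9/28
Result: (-15/28)/(s + 5) + ((15/28)s + 9/28)/(s² + 3)


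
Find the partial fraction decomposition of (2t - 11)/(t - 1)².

(2t - 11) = P(t - 1) + Q. At t = 1: Q = 2·1 - 11 = -9. Coeff of t: P = 2
Result: 2/(t - 1) - 9/(t - 1)²


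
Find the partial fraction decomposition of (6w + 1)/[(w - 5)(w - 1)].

At w=5: A = (6·5 + 1)/(5 - 1) = 31/4. At w=1: B = (6·1 + 1)/(1 - 5) = -7/4
Result: (31/4)/(w - 5) - (7/4)/(w - 1)


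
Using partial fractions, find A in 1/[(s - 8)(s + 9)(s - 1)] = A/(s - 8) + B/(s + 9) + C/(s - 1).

Cover-up at s = 8: A = 1/[(8 + 9)(8 - 1)] = 1/[(17)(7)] = 1/119


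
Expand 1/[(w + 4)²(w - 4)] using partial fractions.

Cover-up at w=4: C = 1/(4 + 4)² = 1/64. Cover-up at w=-4: B = 1/(-4 - 4) = -1/8. Comparing w² coeff: A = -C = -1/64
Result: (-1/64)/(w + 4) - (1/8)/(w + 4)² + (1/64)/(w - 4)


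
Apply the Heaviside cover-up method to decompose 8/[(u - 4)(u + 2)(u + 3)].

Cover (u - 4), u=4: A = 8/[(4 + 2)(4 + 3)] = 4/21. Cover (u + 2), u=-2: B = 8/[(-2 - 4)(-2 + 3)] = -4/3. Cover (u + 3), u=-3: C = 8/[(-3 - 4)(-3 + 2)] = 8/7.
Result: (4/21)/(u - 4) - (4/3)/(u + 2) + (8/7)/(u + 3)


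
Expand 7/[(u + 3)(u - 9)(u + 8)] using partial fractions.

Using cover-up method: A = -7/60, B = 7/204, C = 7/85
Result: (-7/60)/(u + 3) + (7/204)/(u - 9) + (7/85)/(u + 8)


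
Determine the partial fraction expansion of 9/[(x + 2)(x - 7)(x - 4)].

Using cover-up method: A = 1/6, B = 1/3, C = -1/2
Result: (1/6)/(x + 2) + (1/3)/(x - 7) - (1/2)/(x - 4)


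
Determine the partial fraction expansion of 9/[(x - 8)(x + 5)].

9/(x - 8)(x + 5) = α/(x - 8) + β/(x + 5). α = 9/(8 + 5) = 9/13, β = 9/(-5 - 8) = -9/13
Result: (9/13)/(x - 8) - (9/13)/(x + 5)


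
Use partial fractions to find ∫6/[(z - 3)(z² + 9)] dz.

Cover-up at z=3: A = 6/(3²+9) = 1/3. Coeff matching: B = -1/3, C = -1. Decomposition: (1/3)/(z - 3) - ((1/3)z + 1)/(z² + 9). Integrate: linear → ln, quadratic → (1/2)ln + arctan: (1/3) ln|(z - 3)| - (1/6) ln(z² + 9) - (1/3) arctan(z/3) + C


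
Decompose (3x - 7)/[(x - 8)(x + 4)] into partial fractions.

At x=8: P = (3·8 - 7)/(8 + 4) = 17/12. At x=-4: Q = (3·(-4) - 7)/(-4 - 8) = 19/12
Result: (17/12)/(x - 8) + (19/12)/(x + 4)


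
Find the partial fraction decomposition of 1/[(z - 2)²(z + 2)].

Cover-up at z=-2: C = 1/(-2 - 2)² = 1/16. Cover-up at z=2: B = 1/(2 + 2) = 1/4. Comparing z² coeff: A = -C = -1/16
Result: (-1/16)/(z - 2) + (1/4)/(z - 2)² + (1/16)/(z + 2)


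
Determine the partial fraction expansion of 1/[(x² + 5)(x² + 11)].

Coefficient matching gives α = γ = 0, β = 1/(11-5) = 1/6, δ = -β = -1/6
Result: (1/6)/(x² + 5) - (1/6)/(x² + 11)


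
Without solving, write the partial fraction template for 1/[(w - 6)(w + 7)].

Distinct linear factors: α/(w - 6) + β/(w + 7)


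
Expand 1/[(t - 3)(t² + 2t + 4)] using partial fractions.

Cover-up at t = 3: P = 1/(3² + 2·3 + 4) = 1/19. Then Q = -P = -1/19, R = -P·(2 + 3) = -5/19
Result: (1/19)/(t - 3) - ((1/19)t + 5/19)/(t² + 2t + 4)


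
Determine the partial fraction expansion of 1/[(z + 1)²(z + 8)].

Cover-up at z=-8: R = 1/(-8 + 1)² = 1/49. Cover-up at z=-1: Q = 1/(-1 + 8) = 1/7. Comparing z² coeff: P = -R = -1/49
Result: (-1/49)/(z + 1) + (1/7)/(z + 1)² + (1/49)/(z + 8)


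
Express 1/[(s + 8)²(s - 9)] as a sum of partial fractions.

Cover-up at s=9: γ = 1/(9 + 8)² = 1/289. Cover-up at s=-8: β = 1/(-8 - 9) = -1/17. Comparing s² coeff: α = -γ = -1/289
Result: (-1/289)/(s + 8) - (1/17)/(s + 8)² + (1/289)/(s - 9)


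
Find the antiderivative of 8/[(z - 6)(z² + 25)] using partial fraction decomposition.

Cover-up at z=6: A = 8/(6²+25) = 8/61. Coeff matching: B = -8/61, C = -48/61. Decomposition: (8/61)/(z - 6) - ((8/61)z + 48/61)/(z² + 25). Integrate: linear → ln, quadratic → (1/2)ln + arctan: (8/61) ln|(z - 6)| - (4/61) ln(z² + 25) - (48/305) arctan(z/5) + C


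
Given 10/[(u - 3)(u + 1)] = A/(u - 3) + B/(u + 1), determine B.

Cover-up at u = -1: B = 10/(-1 - 3) = -10/4 = -5/2


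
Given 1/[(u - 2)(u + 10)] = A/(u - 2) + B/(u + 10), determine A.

Cover-up at u = 2: A = 1/(2 + 10) = 1/12


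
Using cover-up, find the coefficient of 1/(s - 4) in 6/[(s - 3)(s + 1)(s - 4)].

Cover (s - 4), set s=4: 6/[(4 - 3)(4 + 1)] = 6/5


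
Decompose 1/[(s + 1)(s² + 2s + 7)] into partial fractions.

Cover-up at s = -1: A = 1/((-1)² + 2·(-1) + 7) = 1/6. Then B = -A = -1/6, C = -A·(2 - 1) = -1/6
Result: (1/6)/(s + 1) - ((1/6)s + 1/6)/(s² + 2s + 7)


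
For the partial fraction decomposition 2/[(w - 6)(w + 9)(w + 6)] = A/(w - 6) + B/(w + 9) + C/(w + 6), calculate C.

Cover-up at w = -6: C = 2/[(-6 - 6)(-6 + 9)] = 2/[(-12)(3)] = -2/36 = -1/18


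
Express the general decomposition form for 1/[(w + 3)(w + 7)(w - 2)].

Three distinct linear factors: α/(w + 3) + β/(w + 7) + γ/(w - 2)


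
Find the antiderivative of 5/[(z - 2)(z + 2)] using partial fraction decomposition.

Decompose: 5/[(z - 2)(z + 2)] = (5/4)/(z - 2) - (5/4)/(z + 2). Integrate each term: (5/4) ln|(z - 2)| - (5/4) ln|(z + 2)| + C


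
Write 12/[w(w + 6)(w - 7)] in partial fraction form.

Using cover-up method: α = -2/7, β = 2/13, γ = 12/91
Result: (-2/7)/w + (2/13)/(w + 6) + (12/91)/(w - 7)


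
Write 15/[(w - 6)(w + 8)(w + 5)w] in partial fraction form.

Using Heaviside cover-up: (5/308)/(w - 6) - (5/112)/(w + 8) + (1/11)/(w + 5) - (1/16)/w


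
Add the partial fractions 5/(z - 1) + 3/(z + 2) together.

Common denominator (z - 1)(z + 2). Numerator: 5(z + 2) + 3(z - 1) = (5z + 10) + (3z - 3) = 8z + 7
Result: (8z + 7)/[(z - 1)(z + 2)]


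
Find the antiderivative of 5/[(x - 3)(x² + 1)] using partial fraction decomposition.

Cover-up at x=3: A = 5/(3²+1) = 1/2. Coeff matching: B = -1/2, C = -3/2. Decomposition: (1/2)/(x - 3) - ((1/2)x + 3/2)/(x² + 1). Integrate: linear → ln, quadratic → (1/2)ln + arctan: (1/2) ln|(x - 3)| - (1/4) ln(x² + 1) - (3/2) arctan(x) + C


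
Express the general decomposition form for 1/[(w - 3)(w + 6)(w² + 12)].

Two linear + quadratic: A/(w - 3) + B/(w + 6) + (Cw + D)/(w² + 12)


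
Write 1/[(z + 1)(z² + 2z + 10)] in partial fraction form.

Cover-up at z = -1: α = 1/((-1)² + 2·(-1) + 10) = 1/9. Then β = -α = -1/9, γ = -α·(2 - 1) = -1/9
Result: (1/9)/(z + 1) - ((1/9)z + 1/9)/(z² + 2z + 10)


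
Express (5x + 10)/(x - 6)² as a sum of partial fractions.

(5x + 10) = P(x - 6) + Q. At x = 6: Q = 5·6 + 10 = 40. Coeff of x: P = 5
Result: 5/(x - 6) + 40/(x - 6)²


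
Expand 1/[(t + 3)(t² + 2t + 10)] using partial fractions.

Cover-up at t = -3: P = 1/((-3)² + 2·(-3) + 10) = 1/13. Then Q = -P = -1/13, R = -P·(2 - 3) = 1/13
Result: (1/13)/(t + 3) - ((1/13)t - 1/13)/(t² + 2t + 10)


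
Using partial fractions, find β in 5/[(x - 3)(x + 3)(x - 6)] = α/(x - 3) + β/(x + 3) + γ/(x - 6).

Cover-up at x = -3: β = 5/[(-3 - 3)(-3 - 6)] = 5/[(-6)(-9)] = 5/54


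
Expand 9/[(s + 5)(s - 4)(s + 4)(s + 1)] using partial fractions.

Using Heaviside cover-up: (-1/4)/(s + 5) + (1/40)/(s - 4) + (3/8)/(s + 4) - (3/20)/(s + 1)


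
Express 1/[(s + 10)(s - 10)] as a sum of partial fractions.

1/(s + 10)(s - 10) = A/(s + 10) + B/(s - 10). A = 1/(-10 - 10) = -1/20, B = 1/(10 + 10) = 1/20
Result: (-1/20)/(s + 10) + (1/20)/(s - 10)


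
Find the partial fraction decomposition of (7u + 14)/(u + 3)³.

(7u + 14) = A(u + 3)² + B(u + 3) + C. At u = -3: C = 7·(-3) + 14 = -7. Coefficients: A = 0, B = 7
Result: 7/(u + 3)² - 7/(u + 3)³


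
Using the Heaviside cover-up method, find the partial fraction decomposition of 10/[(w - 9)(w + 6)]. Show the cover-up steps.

Cover (w - 9): set w=9, get α = 10/(9 + 6) = 2/3. Cover (w + 6): set w=-6, get β = 10/(-6 - 9) = -2/3.
Result: (2/3)/(w - 9) - (2/3)/(w + 6)


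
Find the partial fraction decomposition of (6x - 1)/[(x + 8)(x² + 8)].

At x=-8: A = (6·(-8) - 1)/((-8)² + 8) = -49/72. B = -A = 49/72, C = 6 - (-8)·A = 5/9
Result: (-49/72)/(x + 8) + ((49/72)x + 5/9)/(x² + 8)


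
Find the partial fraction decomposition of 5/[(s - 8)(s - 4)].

5/(s - 8)(s - 4) = P/(s - 8) + Q/(s - 4). P = 5/(8 - 4) = 5/4, Q = 5/(4 - 8) = -5/4
Result: (5/4)/(s - 8) - (5/4)/(s - 4)


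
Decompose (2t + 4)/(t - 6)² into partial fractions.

(2t + 4) = α(t - 6) + β. At t = 6: β = 2·6 + 4 = 16. Coeff of t: α = 2
Result: 2/(t - 6) + 16/(t - 6)²


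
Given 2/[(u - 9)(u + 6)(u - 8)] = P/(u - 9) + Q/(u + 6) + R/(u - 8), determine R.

Cover-up at u = 8: R = 2/[(8 - 9)(8 + 6)] = 2/[(-1)(14)] = -2/14 = -1/7


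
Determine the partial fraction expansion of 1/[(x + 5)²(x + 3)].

Cover-up at x=-3: R = 1/(-3 + 5)² = 1/4. Cover-up at x=-5: Q = 1/(-5 + 3) = -1/2. Comparing x² coeff: P = -R = -1/4
Result: (-1/4)/(x + 5) - (1/2)/(x + 5)² + (1/4)/(x + 3)


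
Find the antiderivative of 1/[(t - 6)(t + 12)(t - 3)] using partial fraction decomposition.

Cover-up: α = 1/54, β = 1/270, γ = -1/45. Decomposition: (1/54)/(t - 6) + (1/270)/(t + 12) - (1/45)/(t - 3). Integrate each term: (1/54) ln|(t - 6)| + (1/270) ln|(t + 12)| - (1/45) ln|(t - 3)| + C


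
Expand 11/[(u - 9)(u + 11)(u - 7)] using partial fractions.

Using cover-up method: P = 11/40, Q = 11/360, R = -11/36
Result: (11/40)/(u - 9) + (11/360)/(u + 11) - (11/36)/(u - 7)


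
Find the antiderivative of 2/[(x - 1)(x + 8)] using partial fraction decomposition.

Decompose: 2/[(x - 1)(x + 8)] = (2/9)/(x - 1) - (2/9)/(x + 8). Integrate each term: (2/9) ln|(x - 1)| - (2/9) ln|(x + 8)| + C


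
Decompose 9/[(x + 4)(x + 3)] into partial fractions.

9/(x + 4)(x + 3) = A/(x + 4) + B/(x + 3). A = 9/(-4 + 3) = -9, B = 9/(-3 + 4) = 9
Result: -9/(x + 4) + 9/(x + 3)


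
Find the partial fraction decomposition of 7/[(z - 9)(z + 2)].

7/(z - 9)(z + 2) = α/(z - 9) + β/(z + 2). α = 7/(9 + 2) = 7/11, β = 7/(-2 - 9) = -7/11
Result: (7/11)/(z - 9) - (7/11)/(z + 2)


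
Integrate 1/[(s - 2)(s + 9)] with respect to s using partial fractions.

Decompose: 1/[(s - 2)(s + 9)] = (1/11)/(s - 2) - (1/11)/(s + 9). Integrate each term: (1/11) ln|(s - 2)| - (1/11) ln|(s + 9)| + C


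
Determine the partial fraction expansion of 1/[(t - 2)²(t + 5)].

Cover-up at t=-5: C = 1/(-5 - 2)² = 1/49. Cover-up at t=2: B = 1/(2 + 5) = 1/7. Comparing t² coeff: A = -C = -1/49
Result: (-1/49)/(t - 2) + (1/7)/(t - 2)² + (1/49)/(t + 5)


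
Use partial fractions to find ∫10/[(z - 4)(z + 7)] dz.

Decompose: 10/[(z - 4)(z + 7)] = (10/11)/(z - 4) - (10/11)/(z + 7). Integrate each term: (10/11) ln|(z - 4)| - (10/11) ln|(z + 7)| + C


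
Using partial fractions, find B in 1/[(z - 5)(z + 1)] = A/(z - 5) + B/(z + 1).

Cover-up at z = -1: B = 1/(-1 - 5) = -1/6


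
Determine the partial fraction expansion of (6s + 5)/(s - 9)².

(6s + 5) = α(s - 9) + β. At s = 9: β = 6·9 + 5 = 59. Coeff of s: α = 6
Result: 6/(s - 9) + 59/(s - 9)²


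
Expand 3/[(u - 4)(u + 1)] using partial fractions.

3/(u - 4)(u + 1) = P/(u - 4) + Q/(u + 1). P = 3/(4 + 1) = 3/5, Q = 3/(-1 - 4) = -3/5
Result: (3/5)/(u - 4) - (3/5)/(u + 1)


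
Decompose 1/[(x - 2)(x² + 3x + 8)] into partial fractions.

Cover-up at x = 2: α = 1/(2² + 3·2 + 8) = 1/18. Then β = -α = -1/18, γ = -α·(3 + 2) = -5/18
Result: (1/18)/(x - 2) - ((1/18)x + 5/18)/(x² + 3x + 8)


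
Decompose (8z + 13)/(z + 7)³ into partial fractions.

(8z + 13) = A(z + 7)² + B(z + 7) + C. At z = -7: C = 8·(-7) + 13 = -43. Coefficients: A = 0, B = 8
Result: 8/(z + 7)² - 43/(z + 7)³


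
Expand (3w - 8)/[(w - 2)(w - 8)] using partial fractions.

At w=2: α = (3·2 - 8)/(2 - 8) = 1/3. At w=8: β = (3·8 - 8)/(8 - 2) = 8/3
Result: (1/3)/(w - 2) + (8/3)/(w - 8)


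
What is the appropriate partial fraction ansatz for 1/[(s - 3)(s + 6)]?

Distinct linear factors: α/(s - 3) + β/(s + 6)


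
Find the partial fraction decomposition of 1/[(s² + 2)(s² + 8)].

Coefficient matching gives α = γ = 0, β = 1/(8-2) = 1/6, δ = -β = -1/6
Result: (1/6)/(s² + 2) - (1/6)/(s² + 8)


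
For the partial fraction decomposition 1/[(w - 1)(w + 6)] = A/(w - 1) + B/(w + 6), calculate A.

Cover-up at w = 1: A = 1/(1 + 6) = 1/7


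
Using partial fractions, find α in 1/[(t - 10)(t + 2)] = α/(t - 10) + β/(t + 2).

Cover-up at t = 10: α = 1/(10 + 2) = 1/12


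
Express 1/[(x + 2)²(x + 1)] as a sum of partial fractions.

Cover-up at x=-1: γ = 1/(-1 + 2)² = 1. Cover-up at x=-2: β = 1/(-2 + 1) = -1. Comparing x² coeff: α = -γ = -1
Result: -1/(x + 2) - 1/(x + 2)² + 1/(x + 1)


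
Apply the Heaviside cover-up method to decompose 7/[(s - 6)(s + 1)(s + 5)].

Cover (s - 6), s=6: A = 7/[(6 + 1)(6 + 5)] = 1/11. Cover (s + 1), s=-1: B = 7/[(-1 - 6)(-1 + 5)] = -1/4. Cover (s + 5), s=-5: C = 7/[(-5 - 6)(-5 + 1)] = 7/44.
Result: (1/11)/(s - 6) - (1/4)/(s + 1) + (7/44)/(s + 5)


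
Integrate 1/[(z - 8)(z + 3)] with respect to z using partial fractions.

Decompose: 1/[(z - 8)(z + 3)] = (1/11)/(z - 8) - (1/11)/(z + 3). Integrate each term: (1/11) ln|(z - 8)| - (1/11) ln|(z + 3)| + C


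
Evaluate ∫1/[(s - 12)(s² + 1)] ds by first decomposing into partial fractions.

Cover-up at s=12: α = 1/(12²+1) = 1/145. Coeff matching: β = -1/145, γ = -12/145. Decomposition: (1/145)/(s - 12) - ((1/145)s + 12/145)/(s² + 1). Integrate: linear → ln, quadratic → (1/2)ln + arctan: (1/145) ln|(s - 12)| - (1/290) ln(s² + 1) - (12/145) arctan(s) + C


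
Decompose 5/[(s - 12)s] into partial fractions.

5/(s - 12)s = P/(s - 12) + Q/s. P = 5/(12 - 0) = 5/12, Q = 5/(0 - 12) = -5/12
Result: (5/12)/(s - 12) - (5/12)/s


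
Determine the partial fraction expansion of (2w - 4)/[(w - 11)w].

At w=11: A = (2·11 - 4)/(11 - 0) = 18/11. At w=0: B = (2·0 - 4)/(0 - 11) = 4/11
Result: (18/11)/(w - 11) + (4/11)/w


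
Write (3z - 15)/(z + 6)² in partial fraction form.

(3z - 15) = P(z + 6) + Q. At z = -6: Q = 3·(-6) - 15 = -33. Coeff of z: P = 3
Result: 3/(z + 6) - 33/(z + 6)²


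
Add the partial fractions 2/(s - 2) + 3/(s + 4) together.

Common denominator (s - 2)(s + 4). Numerator: 2(s + 4) + 3(s - 2) = (2s + 8) + (3s - 6) = 5s + 2
Result: (5s + 2)/[(s - 2)(s + 4)]


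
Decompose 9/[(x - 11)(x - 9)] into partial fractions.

9/(x - 11)(x - 9) = P/(x - 11) + Q/(x - 9). P = 9/(11 - 9) = 9/2, Q = 9/(9 - 11) = -9/2
Result: (9/2)/(x - 11) - (9/2)/(x - 9)


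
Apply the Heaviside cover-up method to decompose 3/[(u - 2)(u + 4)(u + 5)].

Cover (u - 2), u=2: α = 3/[(2 + 4)(2 + 5)] = 1/14. Cover (u + 4), u=-4: β = 3/[(-4 - 2)(-4 + 5)] = -1/2. Cover (u + 5), u=-5: γ = 3/[(-5 - 2)(-5 + 4)] = 3/7.
Result: (1/14)/(u - 2) - (1/2)/(u + 4) + (3/7)/(u + 5)


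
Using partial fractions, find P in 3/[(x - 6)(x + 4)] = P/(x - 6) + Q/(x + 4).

Cover-up at x = 6: P = 3/(6 + 4) = 3/10


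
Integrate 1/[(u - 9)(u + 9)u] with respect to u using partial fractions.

Cover-up: A = 1/162, B = 1/162, C = -1/81. Decomposition: (1/162)/(u - 9) + (1/162)/(u + 9) - (1/81)/u. Integrate each term: (1/162) ln|(u - 9)| + (1/162) ln|(u + 9)| - (1/81) ln|u| + C


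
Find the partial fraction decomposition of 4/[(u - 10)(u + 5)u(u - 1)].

Using Heaviside cover-up: (2/675)/(u - 10) - (2/225)/(u + 5) + (2/25)/u - (2/27)/(u - 1)


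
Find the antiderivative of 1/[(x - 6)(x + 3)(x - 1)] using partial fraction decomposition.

Cover-up: A = 1/45, B = 1/36, C = -1/20. Decomposition: (1/45)/(x - 6) + (1/36)/(x + 3) - (1/20)/(x - 1). Integrate each term: (1/45) ln|(x - 6)| + (1/36) ln|(x + 3)| - (1/20) ln|(x - 1)| + C


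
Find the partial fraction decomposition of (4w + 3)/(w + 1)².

(4w + 3) = P(w + 1) + Q. At w = -1: Q = 4·(-1) + 3 = -1. Coeff of w: P = 4
Result: 4/(w + 1) - 1/(w + 1)²


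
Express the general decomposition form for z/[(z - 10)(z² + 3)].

Linear + irreducible quadratic: P/(z - 10) + (Qz + R)/(z² + 3)


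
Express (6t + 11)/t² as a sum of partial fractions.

(6t + 11) = αt + β. At t = 0: β = 6·0 + 11 = 11. Coeff of t: α = 6
Result: 6/t + 11/t²


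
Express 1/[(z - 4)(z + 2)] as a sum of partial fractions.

1/(z - 4)(z + 2) = P/(z - 4) + Q/(z + 2). P = 1/(4 + 2) = 1/6, Q = 1/(-2 - 4) = -1/6
Result: (1/6)/(z - 4) - (1/6)/(z + 2)


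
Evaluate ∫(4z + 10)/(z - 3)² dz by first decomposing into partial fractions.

Decompose: P = 4, Q = 4·3 + 10 = 22, so (4z + 10)/(z - 3)² = 4/(z - 3) + 22/(z - 3)². Integrate: ∫ P/(z - 3) dz = 4 ln|(z - 3)|; ∫ Q/(z - 3)² dz = -22/(z - 3). Sum: 4 ln|(z - 3)| - 22/(z - 3) + C


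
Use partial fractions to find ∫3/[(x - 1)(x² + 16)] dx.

Cover-up at x=1: α = 3/(1²+16) = 3/17. Coeff matching: β = -3/17, γ = -3/17. Decomposition: (3/17)/(x - 1) - ((3/17)x + 3/17)/(x² + 16). Integrate: linear → ln, quadratic → (1/2)ln + arctan: (3/17) ln|(x - 1)| - (3/34) ln(x² + 16) - (3/68) arctan(x/4) + C


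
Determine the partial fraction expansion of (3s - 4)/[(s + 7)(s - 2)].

At s=-7: P = (3·(-7) - 4)/(-7 - 2) = 25/9. At s=2: Q = (3·2 - 4)/(2 + 7) = 2/9
Result: (25/9)/(s + 7) + (2/9)/(s - 2)


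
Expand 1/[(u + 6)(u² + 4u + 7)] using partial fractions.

Cover-up at u = -6: P = 1/((-6)² + 4·(-6) + 7) = 1/19. Then Q = -P = -1/19, R = -P·(4 - 6) = 2/19
Result: (1/19)/(u + 6) - ((1/19)u - 2/19)/(u² + 4u + 7)


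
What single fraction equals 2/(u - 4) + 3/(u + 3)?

Common denominator (u - 4)(u + 3). Numerator: 2(u + 3) + 3(u - 4) = (2u + 6) + (3u - 12) = 5u - 6
Result: (5u - 6)/[(u - 4)(u + 3)]


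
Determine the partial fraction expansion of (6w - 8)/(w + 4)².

(6w - 8) = α(w + 4) + β. At w = -4: β = 6·(-4) - 8 = -32. Coeff of w: α = 6
Result: 6/(w + 4) - 32/(w + 4)²


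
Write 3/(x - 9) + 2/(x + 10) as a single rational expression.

Common denominator (x - 9)(x + 10). Numerator: 3(x + 10) + 2(x - 9) = (3x + 30) + (2x - 18) = 5x + 12
Result: (5x + 12)/[(x - 9)(x + 10)]


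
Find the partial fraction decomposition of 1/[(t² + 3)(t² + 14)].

Coefficient matching gives A = C = 0, B = 1/(14-3) = 1/11, D = -B = -1/11
Result: (1/11)/(t² + 3) - (1/11)/(t² + 14)


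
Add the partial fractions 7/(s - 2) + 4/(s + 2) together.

Common denominator (s - 2)(s + 2). Numerator: 7(s + 2) + 4(s - 2) = (7s + 14) + (4s - 8) = 11s + 6
Result: (11s + 6)/[(s - 2)(s + 2)]


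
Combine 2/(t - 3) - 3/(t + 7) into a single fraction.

Common denominator (t - 3)(t + 7). Numerator: 2(t + 7) - 3(t - 3) = (2t + 14) - (3t - 9) = -t + 23
Result: (-t + 23)/[(t - 3)(t + 7)]


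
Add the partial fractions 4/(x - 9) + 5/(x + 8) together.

Common denominator (x - 9)(x + 8). Numerator: 4(x + 8) + 5(x - 9) = (4x + 32) + (5x - 45) = 9x - 13
Result: (9x - 13)/[(x - 9)(x + 8)]


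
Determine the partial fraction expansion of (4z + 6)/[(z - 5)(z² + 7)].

At z=5: P = (4·5 + 6)/(5² + 7) = 13/16. Q = -P = -13/16, R = 4 - 5·P = -1/16
Result: (13/16)/(z - 5) - ((13/16)z + 1/16)/(z² + 7)


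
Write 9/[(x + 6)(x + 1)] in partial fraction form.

9/(x + 6)(x + 1) = A/(x + 6) + B/(x + 1). A = 9/(-6 + 1) = -9/5, B = 9/(-1 + 6) = 9/5
Result: (-9/5)/(x + 6) + (9/5)/(x + 1)


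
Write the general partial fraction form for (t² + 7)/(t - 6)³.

Repeated linear factor (power 3): α/(t - 6) + β/(t - 6)² + γ/(t - 6)³


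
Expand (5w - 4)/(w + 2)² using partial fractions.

(5w - 4) = α(w + 2) + β. At w = -2: β = 5·(-2) - 4 = -14. Coeff of w: α = 5
Result: 5/(w + 2) - 14/(w + 2)²


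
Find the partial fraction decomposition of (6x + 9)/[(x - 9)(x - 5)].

At x=9: A = (6·9 + 9)/(9 - 5) = 63/4. At x=5: B = (6·5 + 9)/(5 - 9) = -39/4
Result: (63/4)/(x - 9) - (39/4)/(x - 5)


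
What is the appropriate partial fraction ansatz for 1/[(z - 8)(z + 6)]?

Distinct linear factors: α/(z - 8) + β/(z + 6)


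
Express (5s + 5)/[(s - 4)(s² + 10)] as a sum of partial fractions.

At s=4: P = (5·4 + 5)/(4² + 10) = 25/26. Q = -P = -25/26, R = 5 - 4·P = 15/13
Result: (25/26)/(s - 4) - ((25/26)s - 15/13)/(s² + 10)


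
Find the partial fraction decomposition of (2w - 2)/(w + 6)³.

(2w - 2) = α(w + 6)² + β(w + 6) + γ. At w = -6: γ = 2·(-6) - 2 = -14. Coefficients: α = 0, β = 2
Result: 2/(w + 6)² - 14/(w + 6)³


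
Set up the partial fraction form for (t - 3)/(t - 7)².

Repeated linear factor: α/(t - 7) + β/(t - 7)²


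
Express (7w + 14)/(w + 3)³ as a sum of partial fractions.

(7w + 14) = α(w + 3)² + β(w + 3) + γ. At w = -3: γ = 7·(-3) + 14 = -7. Coefficients: α = 0, β = 7
Result: 7/(w + 3)² - 7/(w + 3)³


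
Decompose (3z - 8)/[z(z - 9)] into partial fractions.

At z=0: α = (3·0 - 8)/(0 - 9) = 8/9. At z=9: β = (3·9 - 8)/(9 - 0) = 19/9
Result: (8/9)/z + (19/9)/(z - 9)


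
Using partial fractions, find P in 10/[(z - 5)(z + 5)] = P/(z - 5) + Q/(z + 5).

Cover-up at z = 5: P = 10/(5 + 5) = 10/10 = 1


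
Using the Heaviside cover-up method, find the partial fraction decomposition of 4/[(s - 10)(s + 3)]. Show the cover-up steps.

Cover (s - 10): set s=10, get α = 4/(10 + 3) = 4/13. Cover (s + 3): set s=-3, get β = 4/(-3 - 10) = -4/13.
Result: (4/13)/(s - 10) - (4/13)/(s + 3)


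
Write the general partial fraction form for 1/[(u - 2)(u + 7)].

Distinct linear factors: P/(u - 2) + Q/(u + 7)


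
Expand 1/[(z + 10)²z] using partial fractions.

Cover-up at z=0: γ = 1/(0 + 10)² = 1/100. Cover-up at z=-10: β = 1/(-10 - 0) = -1/10. Comparing z² coeff: α = -γ = -1/100
Result: (-1/100)/(z + 10) - (1/10)/(z + 10)² + (1/100)/z


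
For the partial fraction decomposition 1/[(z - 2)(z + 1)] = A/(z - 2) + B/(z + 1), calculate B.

Cover-up at z = -1: B = 1/(-1 - 2) = -1/3


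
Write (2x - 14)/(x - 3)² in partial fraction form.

(2x - 14) = P(x - 3) + Q. At x = 3: Q = 2·3 - 14 = -8. Coeff of x: P = 2
Result: 2/(x - 3) - 8/(x - 3)²


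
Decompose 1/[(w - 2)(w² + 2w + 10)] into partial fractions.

Cover-up at w = 2: α = 1/(2² + 2·2 + 10) = 1/18. Then β = -α = -1/18, γ = -α·(2 + 2) = -2/9
Result: (1/18)/(w - 2) - ((1/18)w + 2/9)/(w² + 2w + 10)


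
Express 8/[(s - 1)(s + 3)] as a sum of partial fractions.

8/(s - 1)(s + 3) = P/(s - 1) + Q/(s + 3). P = 8/(1 + 3) = 2, Q = 8/(-3 - 1) = -2
Result: 2/(s - 1) - 2/(s + 3)


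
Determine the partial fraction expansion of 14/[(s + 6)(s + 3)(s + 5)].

Using cover-up method: α = 14/3, β = 7/3, γ = -7
Result: (14/3)/(s + 6) + (7/3)/(s + 3) - 7/(s + 5)


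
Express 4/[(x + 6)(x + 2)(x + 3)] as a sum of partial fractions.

Using cover-up method: α = 1/3, β = 1, γ = -4/3
Result: (1/3)/(x + 6) + 1/(x + 2) - (4/3)/(x + 3)


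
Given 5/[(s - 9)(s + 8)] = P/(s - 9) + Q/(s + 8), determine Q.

Cover-up at s = -8: Q = 5/(-8 - 9) = -5/17


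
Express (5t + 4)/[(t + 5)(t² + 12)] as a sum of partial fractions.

At t=-5: A = (5·(-5) + 4)/((-5)² + 12) = -21/37. B = -A = 21/37, C = 5 - (-5)·A = 80/37
Result: (-21/37)/(t + 5) + ((21/37)t + 80/37)/(t² + 12)


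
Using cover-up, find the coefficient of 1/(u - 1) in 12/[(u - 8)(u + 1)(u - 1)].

Cover (u - 1), set u=1: 12/[(1 - 8)(1 + 1)] = -6/7


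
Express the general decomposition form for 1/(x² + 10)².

Repeated quadratic factor: (Px + Q)/(x² + 10) + (Rx + S)/(x² + 10)²


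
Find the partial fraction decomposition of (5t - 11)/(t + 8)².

(5t - 11) = A(t + 8) + B. At t = -8: B = 5·(-8) - 11 = -51. Coeff of t: A = 5
Result: 5/(t + 8) - 51/(t + 8)²


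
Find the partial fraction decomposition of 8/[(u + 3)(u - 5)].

8/(u + 3)(u - 5) = P/(u + 3) + Q/(u - 5). P = 8/(-3 - 5) = -1, Q = 8/(5 + 3) = 1
Result: -1/(u + 3) + 1/(u - 5)


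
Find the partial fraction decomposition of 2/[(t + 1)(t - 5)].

2/(t + 1)(t - 5) = α/(t + 1) + β/(t - 5). α = 2/(-1 - 5) = -1/3, β = 2/(5 + 1) = 1/3
Result: (-1/3)/(t + 1) + (1/3)/(t - 5)


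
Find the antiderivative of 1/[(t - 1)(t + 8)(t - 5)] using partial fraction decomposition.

Cover-up: P = -1/36, Q = 1/117, R = 1/52. Decomposition: (-1/36)/(t - 1) + (1/117)/(t + 8) + (1/52)/(t - 5). Integrate each term: (-1/36) ln|(t - 1)| + (1/117) ln|(t + 8)| + (1/52) ln|(t - 5)| + C


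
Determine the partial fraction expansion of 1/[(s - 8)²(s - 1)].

Cover-up at s=1: R = 1/(1 - 8)² = 1/49. Cover-up at s=8: Q = 1/(8 - 1) = 1/7. Comparing s² coeff: P = -R = -1/49
Result: (-1/49)/(s - 8) + (1/7)/(s - 8)² + (1/49)/(s - 1)


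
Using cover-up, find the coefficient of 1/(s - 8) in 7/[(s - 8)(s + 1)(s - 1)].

Cover (s - 8), set s=8: 7/[(8 + 1)(8 - 1)] = 1/9


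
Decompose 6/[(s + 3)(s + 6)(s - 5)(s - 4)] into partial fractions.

Using Heaviside cover-up: (1/28)/(s + 3) - (1/55)/(s + 6) + (3/44)/(s - 5) - (3/35)/(s - 4)


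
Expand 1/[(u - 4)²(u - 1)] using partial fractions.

Cover-up at u=1: R = 1/(1 - 4)² = 1/9. Cover-up at u=4: Q = 1/(4 - 1) = 1/3. Comparing u² coeff: P = -R = -1/9
Result: (-1/9)/(u - 4) + (1/3)/(u - 4)² + (1/9)/(u - 1)


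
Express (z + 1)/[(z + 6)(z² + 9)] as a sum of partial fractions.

At z=-6: P = (1·(-6) + 1)/((-6)² + 9) = -1/9. Q = -P = 1/9, R = 1 - (-6)·P = 1/3
Result: (-1/9)/(z + 6) + ((1/9)z + 1/3)/(z² + 9)
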